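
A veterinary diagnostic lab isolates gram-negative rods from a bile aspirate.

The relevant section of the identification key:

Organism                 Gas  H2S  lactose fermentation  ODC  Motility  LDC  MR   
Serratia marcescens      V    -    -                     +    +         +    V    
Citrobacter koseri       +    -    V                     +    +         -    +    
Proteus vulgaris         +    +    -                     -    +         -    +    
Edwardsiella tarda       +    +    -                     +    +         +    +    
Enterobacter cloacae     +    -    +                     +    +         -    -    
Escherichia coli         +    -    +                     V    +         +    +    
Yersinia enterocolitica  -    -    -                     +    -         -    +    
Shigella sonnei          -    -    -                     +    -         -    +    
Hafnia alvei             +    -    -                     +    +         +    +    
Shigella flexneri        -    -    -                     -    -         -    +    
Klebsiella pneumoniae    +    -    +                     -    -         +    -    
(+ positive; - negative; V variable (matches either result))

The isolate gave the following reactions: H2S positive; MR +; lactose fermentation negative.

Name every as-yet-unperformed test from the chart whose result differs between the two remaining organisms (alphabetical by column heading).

LDC, ODC

MR +: excludes Enterobacter cloacae, Klebsiella pneumoniae — 9 left.
lactose fermentation -: excludes Escherichia coli — 8 left.
H2S +: excludes 6 organisms — 2 left.
Two candidates remain: Edwardsiella tarda and Proteus vulgaris.
  Gas: + vs + — same for both, does not separate.
  ODC: Edwardsiella tarda +, Proteus vulgaris - — discriminates.
  Motility: + vs + — same for both, does not separate.
  LDC: Edwardsiella tarda +, Proteus vulgaris - — discriminates.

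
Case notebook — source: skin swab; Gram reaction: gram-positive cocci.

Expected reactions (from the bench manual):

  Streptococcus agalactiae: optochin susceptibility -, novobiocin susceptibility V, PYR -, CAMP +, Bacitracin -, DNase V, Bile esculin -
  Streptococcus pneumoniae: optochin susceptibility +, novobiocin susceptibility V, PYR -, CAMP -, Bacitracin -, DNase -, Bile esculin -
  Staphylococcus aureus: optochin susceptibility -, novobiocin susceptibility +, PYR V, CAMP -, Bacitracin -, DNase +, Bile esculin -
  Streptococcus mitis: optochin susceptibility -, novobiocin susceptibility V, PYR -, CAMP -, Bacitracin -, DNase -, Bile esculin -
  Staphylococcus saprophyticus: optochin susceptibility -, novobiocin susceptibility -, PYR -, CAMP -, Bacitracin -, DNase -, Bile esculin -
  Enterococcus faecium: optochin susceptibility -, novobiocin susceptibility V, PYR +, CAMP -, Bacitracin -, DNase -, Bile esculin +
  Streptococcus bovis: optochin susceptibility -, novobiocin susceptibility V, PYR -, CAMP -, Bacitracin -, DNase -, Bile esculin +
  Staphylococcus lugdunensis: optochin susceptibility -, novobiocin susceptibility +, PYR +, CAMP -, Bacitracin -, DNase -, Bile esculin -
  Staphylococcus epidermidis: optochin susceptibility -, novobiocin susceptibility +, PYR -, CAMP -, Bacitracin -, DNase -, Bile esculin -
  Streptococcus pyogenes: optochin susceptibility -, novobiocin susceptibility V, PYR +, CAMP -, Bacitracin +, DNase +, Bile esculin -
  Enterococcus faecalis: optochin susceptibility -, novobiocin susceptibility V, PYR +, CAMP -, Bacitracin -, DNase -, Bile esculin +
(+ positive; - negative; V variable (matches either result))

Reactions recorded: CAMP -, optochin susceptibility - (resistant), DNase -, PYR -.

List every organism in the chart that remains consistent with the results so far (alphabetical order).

Staphylococcus epidermidis, Staphylococcus saprophyticus, Streptococcus bovis, Streptococcus mitis

PYR -: excludes Enterococcus faecium, Staphylococcus lugdunensis, Streptococcus pyogenes, Enterococcus faecalis — 7 left.
CAMP -: excludes Streptococcus agalactiae — 6 left.
optochin susceptibility -: excludes Streptococcus pneumoniae — 5 left.
DNase -: excludes Staphylococcus aureus — 4 left.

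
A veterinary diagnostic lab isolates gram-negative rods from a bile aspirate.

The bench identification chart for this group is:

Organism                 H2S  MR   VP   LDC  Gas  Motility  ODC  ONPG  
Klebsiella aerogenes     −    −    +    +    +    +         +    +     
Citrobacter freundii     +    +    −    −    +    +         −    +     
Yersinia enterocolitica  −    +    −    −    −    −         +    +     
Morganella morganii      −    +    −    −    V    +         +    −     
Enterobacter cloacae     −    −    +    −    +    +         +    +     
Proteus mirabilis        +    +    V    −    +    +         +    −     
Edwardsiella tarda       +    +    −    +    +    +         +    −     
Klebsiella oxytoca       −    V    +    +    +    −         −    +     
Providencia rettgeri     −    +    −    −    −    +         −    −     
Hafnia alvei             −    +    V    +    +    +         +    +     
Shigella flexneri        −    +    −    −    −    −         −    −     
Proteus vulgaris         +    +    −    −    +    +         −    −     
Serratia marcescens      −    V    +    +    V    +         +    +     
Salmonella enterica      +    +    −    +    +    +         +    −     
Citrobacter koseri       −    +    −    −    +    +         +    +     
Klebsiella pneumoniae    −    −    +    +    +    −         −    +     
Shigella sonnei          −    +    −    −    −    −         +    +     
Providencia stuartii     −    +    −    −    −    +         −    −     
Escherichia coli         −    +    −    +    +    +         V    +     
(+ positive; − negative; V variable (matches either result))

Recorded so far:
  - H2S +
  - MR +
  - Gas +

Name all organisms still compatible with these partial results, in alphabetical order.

Gas +: excludes 5 organisms — 14 left.
H2S +: excludes 9 organisms — 5 left.
MR +: all 5 remaining candidates are consistent.

Citrobacter freundii, Edwardsiella tarda, Proteus mirabilis, Proteus vulgaris, Salmonella enterica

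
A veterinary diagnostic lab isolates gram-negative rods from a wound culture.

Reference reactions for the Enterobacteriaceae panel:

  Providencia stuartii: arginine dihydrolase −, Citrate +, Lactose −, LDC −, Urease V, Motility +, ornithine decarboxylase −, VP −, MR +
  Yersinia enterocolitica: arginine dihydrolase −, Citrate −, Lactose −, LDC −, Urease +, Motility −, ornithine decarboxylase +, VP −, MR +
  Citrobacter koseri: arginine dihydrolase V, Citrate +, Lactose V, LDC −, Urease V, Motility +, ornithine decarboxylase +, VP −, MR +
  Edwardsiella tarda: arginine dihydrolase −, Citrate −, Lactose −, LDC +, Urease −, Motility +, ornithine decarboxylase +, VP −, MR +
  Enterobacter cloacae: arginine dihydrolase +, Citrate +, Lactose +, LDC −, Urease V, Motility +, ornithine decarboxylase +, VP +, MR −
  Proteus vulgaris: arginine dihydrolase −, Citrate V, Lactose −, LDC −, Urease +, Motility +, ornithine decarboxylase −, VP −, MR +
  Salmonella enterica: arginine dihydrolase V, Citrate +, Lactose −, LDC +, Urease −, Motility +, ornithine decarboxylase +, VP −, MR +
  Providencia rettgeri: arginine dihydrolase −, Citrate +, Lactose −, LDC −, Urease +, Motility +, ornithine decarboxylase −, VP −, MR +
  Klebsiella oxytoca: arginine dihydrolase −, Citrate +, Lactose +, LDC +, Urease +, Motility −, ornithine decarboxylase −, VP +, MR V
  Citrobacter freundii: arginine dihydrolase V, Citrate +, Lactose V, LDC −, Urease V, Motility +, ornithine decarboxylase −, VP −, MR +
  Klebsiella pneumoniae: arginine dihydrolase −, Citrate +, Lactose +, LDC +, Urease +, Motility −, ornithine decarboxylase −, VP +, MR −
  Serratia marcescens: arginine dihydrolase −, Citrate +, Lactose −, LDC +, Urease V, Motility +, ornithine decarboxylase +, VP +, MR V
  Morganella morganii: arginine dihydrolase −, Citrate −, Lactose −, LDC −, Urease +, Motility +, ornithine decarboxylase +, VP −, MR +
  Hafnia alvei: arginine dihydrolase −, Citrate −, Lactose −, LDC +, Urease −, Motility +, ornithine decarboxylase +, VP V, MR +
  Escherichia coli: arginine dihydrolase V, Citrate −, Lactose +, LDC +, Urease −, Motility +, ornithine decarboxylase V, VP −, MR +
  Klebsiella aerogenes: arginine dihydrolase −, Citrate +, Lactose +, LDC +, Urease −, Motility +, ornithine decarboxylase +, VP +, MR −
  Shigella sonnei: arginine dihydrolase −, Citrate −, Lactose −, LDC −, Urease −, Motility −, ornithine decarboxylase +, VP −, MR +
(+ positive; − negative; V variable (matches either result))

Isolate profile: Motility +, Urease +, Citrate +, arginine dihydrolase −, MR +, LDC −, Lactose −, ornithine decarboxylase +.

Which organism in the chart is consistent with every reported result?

Citrobacter koseri

Motility +: excludes Yersinia enterocolitica, Klebsiella oxytoca, Klebsiella pneumoniae, Shigella sonnei — 13 left.
Lactose −: excludes Enterobacter cloacae, Escherichia coli, Klebsiella aerogenes — 10 left.
LDC −: excludes Edwardsiella tarda, Salmonella enterica, Serratia marcescens, Hafnia alvei — 6 left.
Citrate +: excludes Morganella morganii — 5 left.
Urease +: all 5 remaining candidates are consistent.
ornithine decarboxylase +: excludes Providencia stuartii, Proteus vulgaris, Providencia rettgeri, Citrobacter freundii — 1 left.
MR +: the one remaining candidate is consistent.
arginine dihydrolase −: the one remaining candidate is consistent.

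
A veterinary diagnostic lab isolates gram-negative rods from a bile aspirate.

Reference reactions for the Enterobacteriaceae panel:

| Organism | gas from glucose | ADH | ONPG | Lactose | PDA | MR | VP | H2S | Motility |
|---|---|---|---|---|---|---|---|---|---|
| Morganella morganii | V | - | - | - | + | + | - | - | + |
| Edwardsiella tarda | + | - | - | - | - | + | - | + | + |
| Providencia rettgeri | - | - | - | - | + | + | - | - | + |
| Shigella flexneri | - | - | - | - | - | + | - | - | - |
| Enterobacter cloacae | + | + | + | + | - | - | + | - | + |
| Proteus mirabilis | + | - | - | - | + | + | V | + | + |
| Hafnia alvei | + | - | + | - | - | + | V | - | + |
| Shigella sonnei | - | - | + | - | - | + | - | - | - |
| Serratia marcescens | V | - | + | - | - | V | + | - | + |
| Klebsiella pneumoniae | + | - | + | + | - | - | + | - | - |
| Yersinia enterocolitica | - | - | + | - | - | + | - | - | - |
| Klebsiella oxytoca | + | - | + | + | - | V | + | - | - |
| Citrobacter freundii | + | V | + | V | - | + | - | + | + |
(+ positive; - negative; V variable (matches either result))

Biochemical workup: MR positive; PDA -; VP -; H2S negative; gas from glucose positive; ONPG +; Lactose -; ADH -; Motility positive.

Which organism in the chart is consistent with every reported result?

Hafnia alvei

VP -: excludes Enterobacter cloacae, Serratia marcescens, Klebsiella pneumoniae, Klebsiella oxytoca — 9 left.
ADH -: all 9 remaining candidates are consistent.
PDA -: excludes Morganella morganii, Providencia rettgeri, Proteus mirabilis — 6 left.
H2S -: excludes Edwardsiella tarda, Citrobacter freundii — 4 left.
Motility +: excludes Shigella flexneri, Shigella sonnei, Yersinia enterocolitica — 1 left.
Lactose -: the one remaining candidate is consistent.
ONPG +: the one remaining candidate is consistent.
gas from glucose +: the one remaining candidate is consistent.
MR +: the one remaining candidate is consistent.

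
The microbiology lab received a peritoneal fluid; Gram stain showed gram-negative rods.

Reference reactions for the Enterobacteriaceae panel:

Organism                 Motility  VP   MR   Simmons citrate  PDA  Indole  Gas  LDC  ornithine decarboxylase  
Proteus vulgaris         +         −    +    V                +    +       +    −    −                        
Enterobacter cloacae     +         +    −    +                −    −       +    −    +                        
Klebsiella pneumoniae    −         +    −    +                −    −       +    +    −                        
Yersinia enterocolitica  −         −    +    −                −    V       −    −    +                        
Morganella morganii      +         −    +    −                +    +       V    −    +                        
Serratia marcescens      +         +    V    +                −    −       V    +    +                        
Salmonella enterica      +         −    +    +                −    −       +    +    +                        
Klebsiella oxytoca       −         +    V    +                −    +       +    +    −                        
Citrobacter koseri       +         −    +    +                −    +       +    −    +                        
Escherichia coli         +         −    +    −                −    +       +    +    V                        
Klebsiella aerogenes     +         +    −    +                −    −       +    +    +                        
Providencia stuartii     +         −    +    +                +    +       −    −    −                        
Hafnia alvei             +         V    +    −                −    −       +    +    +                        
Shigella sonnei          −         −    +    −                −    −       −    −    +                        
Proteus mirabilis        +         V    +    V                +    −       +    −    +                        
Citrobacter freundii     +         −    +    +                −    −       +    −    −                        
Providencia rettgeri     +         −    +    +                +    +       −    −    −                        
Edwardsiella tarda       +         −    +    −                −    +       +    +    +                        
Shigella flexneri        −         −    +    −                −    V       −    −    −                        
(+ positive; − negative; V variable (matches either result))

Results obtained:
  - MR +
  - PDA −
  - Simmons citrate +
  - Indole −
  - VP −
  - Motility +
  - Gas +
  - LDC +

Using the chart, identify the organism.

Salmonella enterica

VP −: excludes 5 organisms — 14 left.
Simmons citrate +: excludes 7 organisms — 7 left.
Indole −: excludes Proteus vulgaris, Citrobacter koseri, Providencia stuartii, Providencia rettgeri — 3 left.
Gas +: all 3 remaining candidates are consistent.
Motility +: all 3 remaining candidates are consistent.
PDA −: excludes Proteus mirabilis — 2 left.
MR +: all 2 remaining candidates are consistent.
LDC +: excludes Citrobacter freundii — 1 left.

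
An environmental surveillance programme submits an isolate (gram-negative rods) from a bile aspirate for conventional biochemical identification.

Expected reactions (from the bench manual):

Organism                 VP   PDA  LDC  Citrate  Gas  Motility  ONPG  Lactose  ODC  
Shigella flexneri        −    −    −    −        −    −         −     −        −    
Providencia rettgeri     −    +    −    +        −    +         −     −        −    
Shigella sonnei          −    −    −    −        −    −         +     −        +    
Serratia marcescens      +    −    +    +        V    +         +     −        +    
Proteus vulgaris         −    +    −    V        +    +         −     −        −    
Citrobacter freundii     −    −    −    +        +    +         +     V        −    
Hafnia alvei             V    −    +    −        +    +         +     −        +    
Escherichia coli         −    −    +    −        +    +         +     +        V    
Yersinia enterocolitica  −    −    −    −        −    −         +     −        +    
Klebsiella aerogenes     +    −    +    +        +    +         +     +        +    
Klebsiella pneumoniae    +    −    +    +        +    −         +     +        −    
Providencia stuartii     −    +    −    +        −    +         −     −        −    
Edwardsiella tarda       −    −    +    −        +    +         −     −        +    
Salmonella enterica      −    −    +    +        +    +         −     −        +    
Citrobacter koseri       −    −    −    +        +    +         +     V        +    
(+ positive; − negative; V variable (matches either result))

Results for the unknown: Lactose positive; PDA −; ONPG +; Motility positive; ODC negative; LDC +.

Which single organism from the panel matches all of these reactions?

Escherichia coli

LDC +: excludes 8 organisms — 7 left.
Motility +: excludes Klebsiella pneumoniae — 6 left.
Lactose +: excludes Serratia marcescens, Hafnia alvei, Edwardsiella tarda, Salmonella enterica — 2 left.
ONPG +: all 2 remaining candidates are consistent.
PDA −: all 2 remaining candidates are consistent.
ODC −: excludes Klebsiella aerogenes — 1 left.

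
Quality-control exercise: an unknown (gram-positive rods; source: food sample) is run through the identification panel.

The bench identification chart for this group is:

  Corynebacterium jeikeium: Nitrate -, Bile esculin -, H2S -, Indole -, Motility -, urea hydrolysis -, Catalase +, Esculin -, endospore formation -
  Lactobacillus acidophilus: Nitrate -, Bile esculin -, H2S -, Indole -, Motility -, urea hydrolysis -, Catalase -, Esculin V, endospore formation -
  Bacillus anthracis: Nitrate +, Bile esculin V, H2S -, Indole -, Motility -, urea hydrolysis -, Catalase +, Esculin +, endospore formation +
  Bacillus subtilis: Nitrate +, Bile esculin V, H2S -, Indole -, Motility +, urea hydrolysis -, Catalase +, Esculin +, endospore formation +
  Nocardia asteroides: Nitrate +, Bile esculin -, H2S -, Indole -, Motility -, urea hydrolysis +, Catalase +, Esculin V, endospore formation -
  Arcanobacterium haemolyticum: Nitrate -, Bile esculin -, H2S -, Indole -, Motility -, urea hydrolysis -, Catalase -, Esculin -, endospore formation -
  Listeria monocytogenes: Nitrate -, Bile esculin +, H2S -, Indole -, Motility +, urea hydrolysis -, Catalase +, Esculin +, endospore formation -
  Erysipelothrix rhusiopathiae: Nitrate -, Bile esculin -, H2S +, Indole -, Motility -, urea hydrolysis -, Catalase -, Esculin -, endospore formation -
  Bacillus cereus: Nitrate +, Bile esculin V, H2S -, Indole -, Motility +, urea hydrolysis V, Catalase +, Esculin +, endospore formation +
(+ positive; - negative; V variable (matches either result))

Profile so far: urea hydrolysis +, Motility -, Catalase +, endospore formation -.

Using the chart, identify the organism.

Nocardia asteroides

urea hydrolysis +: excludes 7 organisms — 2 left.
endospore formation -: excludes Bacillus cereus — 1 left.
Motility -: the one remaining candidate is consistent.
Catalase +: the one remaining candidate is consistent.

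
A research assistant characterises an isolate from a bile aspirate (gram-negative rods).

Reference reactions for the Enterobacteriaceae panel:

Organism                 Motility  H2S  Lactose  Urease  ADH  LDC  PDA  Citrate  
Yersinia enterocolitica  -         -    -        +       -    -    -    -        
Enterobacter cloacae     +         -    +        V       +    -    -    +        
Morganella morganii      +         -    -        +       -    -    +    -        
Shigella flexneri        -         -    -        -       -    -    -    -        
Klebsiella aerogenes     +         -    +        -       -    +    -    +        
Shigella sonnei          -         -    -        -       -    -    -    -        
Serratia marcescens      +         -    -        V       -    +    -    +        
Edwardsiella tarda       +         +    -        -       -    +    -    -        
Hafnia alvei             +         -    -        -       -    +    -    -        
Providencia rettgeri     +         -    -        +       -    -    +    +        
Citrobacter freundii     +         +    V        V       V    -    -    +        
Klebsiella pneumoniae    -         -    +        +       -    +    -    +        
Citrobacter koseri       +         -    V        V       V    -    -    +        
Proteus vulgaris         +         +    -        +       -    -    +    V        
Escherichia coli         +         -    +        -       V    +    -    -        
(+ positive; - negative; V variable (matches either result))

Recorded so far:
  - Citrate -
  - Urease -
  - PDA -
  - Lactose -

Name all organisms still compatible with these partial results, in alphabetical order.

Lactose -: excludes Enterobacter cloacae, Klebsiella aerogenes, Klebsiella pneumoniae, Escherichia coli — 11 left.
Urease -: excludes Yersinia enterocolitica, Morganella morganii, Providencia rettgeri, Proteus vulgaris — 7 left.
PDA -: all 7 remaining candidates are consistent.
Citrate -: excludes Serratia marcescens, Citrobacter freundii, Citrobacter koseri — 4 left.

Edwardsiella tarda, Hafnia alvei, Shigella flexneri, Shigella sonnei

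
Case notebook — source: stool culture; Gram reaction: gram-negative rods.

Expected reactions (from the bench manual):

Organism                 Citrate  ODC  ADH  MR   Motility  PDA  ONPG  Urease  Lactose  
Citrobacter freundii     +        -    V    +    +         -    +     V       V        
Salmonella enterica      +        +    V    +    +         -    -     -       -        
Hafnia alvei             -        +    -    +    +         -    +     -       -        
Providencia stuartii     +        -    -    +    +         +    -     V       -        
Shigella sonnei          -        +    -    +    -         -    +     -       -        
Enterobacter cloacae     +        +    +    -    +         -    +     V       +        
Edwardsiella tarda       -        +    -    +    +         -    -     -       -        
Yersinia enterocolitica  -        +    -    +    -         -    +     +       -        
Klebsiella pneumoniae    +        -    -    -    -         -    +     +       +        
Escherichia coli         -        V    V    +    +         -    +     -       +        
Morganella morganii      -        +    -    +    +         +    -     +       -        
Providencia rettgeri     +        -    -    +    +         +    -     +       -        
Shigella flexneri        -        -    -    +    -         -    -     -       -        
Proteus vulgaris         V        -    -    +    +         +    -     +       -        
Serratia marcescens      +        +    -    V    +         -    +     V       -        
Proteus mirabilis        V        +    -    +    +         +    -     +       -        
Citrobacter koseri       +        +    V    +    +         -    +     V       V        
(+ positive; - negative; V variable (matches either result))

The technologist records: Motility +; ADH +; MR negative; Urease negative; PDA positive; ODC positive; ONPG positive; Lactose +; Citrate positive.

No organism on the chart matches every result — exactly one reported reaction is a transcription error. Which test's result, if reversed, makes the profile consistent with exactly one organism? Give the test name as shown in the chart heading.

As reported, no row in the chart matches all 9 reactions.
Reversing Motility → still no organism matches.
Reversing ADH → still no organism matches.
Reversing ONPG → still no organism matches.
Reversing MR → still no organism matches.
Reversing ODC → still no organism matches.
Reversing Lactose → still no organism matches.
Reversing PDA (to -) → unique match: Enterobacter cloacae.
Reversing Citrate → still no organism matches.
Reversing Urease → still no organism matches.

PDA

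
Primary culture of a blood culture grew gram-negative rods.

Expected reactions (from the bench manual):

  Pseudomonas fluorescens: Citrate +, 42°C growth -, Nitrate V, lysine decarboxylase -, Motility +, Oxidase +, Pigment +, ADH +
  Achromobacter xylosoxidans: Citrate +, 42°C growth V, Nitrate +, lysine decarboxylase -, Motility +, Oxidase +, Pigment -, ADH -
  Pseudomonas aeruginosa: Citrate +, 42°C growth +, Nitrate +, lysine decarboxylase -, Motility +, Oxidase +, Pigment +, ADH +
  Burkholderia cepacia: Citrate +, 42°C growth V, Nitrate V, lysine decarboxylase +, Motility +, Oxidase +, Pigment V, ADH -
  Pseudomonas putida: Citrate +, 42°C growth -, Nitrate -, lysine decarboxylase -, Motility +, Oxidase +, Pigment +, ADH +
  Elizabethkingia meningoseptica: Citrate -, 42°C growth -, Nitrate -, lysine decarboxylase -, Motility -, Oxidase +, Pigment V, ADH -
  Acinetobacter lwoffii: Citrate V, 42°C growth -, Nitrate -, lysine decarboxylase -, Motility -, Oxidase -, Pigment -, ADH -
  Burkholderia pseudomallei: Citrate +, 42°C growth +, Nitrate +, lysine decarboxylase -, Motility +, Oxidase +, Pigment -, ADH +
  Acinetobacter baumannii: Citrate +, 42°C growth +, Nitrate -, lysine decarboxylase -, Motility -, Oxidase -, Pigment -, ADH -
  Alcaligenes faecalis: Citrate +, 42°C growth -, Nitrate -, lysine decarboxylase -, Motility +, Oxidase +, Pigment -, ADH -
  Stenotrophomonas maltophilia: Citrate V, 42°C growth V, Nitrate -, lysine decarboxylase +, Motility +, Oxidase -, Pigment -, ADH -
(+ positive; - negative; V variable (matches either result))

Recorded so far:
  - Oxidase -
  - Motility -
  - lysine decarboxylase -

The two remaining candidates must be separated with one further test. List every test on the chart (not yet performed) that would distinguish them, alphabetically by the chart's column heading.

42°C growth

lysine decarboxylase -: excludes Burkholderia cepacia, Stenotrophomonas maltophilia — 9 left.
Motility -: excludes 6 organisms — 3 left.
Oxidase -: excludes Elizabethkingia meningoseptica — 2 left.
Two candidates remain: Acinetobacter baumannii and Acinetobacter lwoffii.
  Citrate: + vs V — variable for at least one, does not separate.
  42°C growth: Acinetobacter baumannii +, Acinetobacter lwoffii - — discriminates.
  Nitrate: - vs - — same for both, does not separate.
  Pigment: - vs - — same for both, does not separate.
  ADH: - vs - — same for both, does not separate.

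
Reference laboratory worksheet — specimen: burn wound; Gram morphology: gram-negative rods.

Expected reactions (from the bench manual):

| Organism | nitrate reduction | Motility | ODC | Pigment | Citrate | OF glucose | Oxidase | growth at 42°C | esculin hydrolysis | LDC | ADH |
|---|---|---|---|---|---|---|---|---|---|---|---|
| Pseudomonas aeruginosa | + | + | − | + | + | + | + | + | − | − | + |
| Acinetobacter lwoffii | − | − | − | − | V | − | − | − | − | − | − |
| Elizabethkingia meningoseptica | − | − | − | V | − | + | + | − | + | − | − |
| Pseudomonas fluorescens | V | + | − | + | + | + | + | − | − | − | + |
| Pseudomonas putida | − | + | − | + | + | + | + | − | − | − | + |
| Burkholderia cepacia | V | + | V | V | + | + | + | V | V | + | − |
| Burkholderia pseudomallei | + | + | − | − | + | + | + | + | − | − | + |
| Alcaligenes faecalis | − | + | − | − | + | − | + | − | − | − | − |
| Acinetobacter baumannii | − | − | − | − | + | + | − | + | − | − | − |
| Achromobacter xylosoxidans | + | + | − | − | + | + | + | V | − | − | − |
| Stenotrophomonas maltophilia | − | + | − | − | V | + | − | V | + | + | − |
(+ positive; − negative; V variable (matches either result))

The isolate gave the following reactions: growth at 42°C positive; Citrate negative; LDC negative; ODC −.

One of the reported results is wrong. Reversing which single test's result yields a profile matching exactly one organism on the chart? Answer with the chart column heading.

LDC

As reported, no row in the chart matches all 4 reactions.
Reversing growth at 42°C → 2 organisms match (not unique).
Reversing Citrate → 4 organisms match (not unique).
Reversing ODC → still no organism matches.
Reversing LDC (to +) → unique match: Stenotrophomonas maltophilia.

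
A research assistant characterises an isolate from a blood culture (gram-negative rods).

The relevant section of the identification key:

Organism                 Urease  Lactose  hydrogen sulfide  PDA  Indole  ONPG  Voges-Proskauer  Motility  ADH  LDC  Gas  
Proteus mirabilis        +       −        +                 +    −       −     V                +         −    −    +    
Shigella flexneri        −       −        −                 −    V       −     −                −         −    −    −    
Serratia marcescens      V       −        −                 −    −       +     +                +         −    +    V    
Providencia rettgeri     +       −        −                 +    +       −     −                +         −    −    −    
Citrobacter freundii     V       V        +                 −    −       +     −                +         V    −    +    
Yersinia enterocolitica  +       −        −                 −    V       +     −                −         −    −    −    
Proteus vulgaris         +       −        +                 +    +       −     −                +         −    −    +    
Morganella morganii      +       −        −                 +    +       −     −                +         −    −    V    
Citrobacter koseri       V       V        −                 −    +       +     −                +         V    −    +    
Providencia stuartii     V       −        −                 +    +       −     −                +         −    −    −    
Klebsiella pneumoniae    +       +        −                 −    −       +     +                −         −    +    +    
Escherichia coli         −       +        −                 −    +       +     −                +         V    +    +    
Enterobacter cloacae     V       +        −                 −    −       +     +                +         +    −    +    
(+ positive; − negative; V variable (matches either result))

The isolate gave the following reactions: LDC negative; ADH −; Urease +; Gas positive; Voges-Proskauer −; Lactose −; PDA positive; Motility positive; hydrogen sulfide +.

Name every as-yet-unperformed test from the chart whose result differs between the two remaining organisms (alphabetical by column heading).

Indole

Gas +: excludes Shigella flexneri, Providencia rettgeri, Yersinia enterocolitica, Providencia stuartii — 9 left.
Motility +: excludes Klebsiella pneumoniae — 8 left.
hydrogen sulfide +: excludes 5 organisms — 3 left.
Urease +: all 3 remaining candidates are consistent.
Voges-Proskauer −: all 3 remaining candidates are consistent.
Lactose −: all 3 remaining candidates are consistent.
LDC −: all 3 remaining candidates are consistent.
ADH −: all 3 remaining candidates are consistent.
PDA +: excludes Citrobacter freundii — 2 left.
Two candidates remain: Proteus mirabilis and Proteus vulgaris.
  Indole: Proteus mirabilis −, Proteus vulgaris + — discriminates.
  ONPG: − vs − — same for both, does not separate.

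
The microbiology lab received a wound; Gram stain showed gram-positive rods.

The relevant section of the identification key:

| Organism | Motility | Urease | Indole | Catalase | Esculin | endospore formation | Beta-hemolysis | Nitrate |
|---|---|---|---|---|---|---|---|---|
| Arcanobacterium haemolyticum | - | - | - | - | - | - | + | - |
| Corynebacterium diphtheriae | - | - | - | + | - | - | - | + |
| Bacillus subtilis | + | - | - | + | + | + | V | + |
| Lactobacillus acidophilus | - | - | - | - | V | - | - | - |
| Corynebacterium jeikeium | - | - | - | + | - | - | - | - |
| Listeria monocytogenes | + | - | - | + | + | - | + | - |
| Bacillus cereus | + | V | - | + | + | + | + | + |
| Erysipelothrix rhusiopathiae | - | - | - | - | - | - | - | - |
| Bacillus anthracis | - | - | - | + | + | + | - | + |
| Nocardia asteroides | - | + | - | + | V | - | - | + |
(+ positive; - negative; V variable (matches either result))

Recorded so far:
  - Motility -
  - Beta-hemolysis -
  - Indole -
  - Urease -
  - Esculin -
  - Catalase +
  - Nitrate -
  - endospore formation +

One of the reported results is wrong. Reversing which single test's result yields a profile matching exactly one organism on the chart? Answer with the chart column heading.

As reported, no row in the chart matches all 8 reactions.
Reversing Urease → still no organism matches.
Reversing Motility → still no organism matches.
Reversing Beta-hemolysis → still no organism matches.
Reversing Nitrate → still no organism matches.
Reversing Indole → still no organism matches.
Reversing Catalase → still no organism matches.
Reversing Esculin → still no organism matches.
Reversing endospore formation (to -) → unique match: Corynebacterium jeikeium.

endospore formation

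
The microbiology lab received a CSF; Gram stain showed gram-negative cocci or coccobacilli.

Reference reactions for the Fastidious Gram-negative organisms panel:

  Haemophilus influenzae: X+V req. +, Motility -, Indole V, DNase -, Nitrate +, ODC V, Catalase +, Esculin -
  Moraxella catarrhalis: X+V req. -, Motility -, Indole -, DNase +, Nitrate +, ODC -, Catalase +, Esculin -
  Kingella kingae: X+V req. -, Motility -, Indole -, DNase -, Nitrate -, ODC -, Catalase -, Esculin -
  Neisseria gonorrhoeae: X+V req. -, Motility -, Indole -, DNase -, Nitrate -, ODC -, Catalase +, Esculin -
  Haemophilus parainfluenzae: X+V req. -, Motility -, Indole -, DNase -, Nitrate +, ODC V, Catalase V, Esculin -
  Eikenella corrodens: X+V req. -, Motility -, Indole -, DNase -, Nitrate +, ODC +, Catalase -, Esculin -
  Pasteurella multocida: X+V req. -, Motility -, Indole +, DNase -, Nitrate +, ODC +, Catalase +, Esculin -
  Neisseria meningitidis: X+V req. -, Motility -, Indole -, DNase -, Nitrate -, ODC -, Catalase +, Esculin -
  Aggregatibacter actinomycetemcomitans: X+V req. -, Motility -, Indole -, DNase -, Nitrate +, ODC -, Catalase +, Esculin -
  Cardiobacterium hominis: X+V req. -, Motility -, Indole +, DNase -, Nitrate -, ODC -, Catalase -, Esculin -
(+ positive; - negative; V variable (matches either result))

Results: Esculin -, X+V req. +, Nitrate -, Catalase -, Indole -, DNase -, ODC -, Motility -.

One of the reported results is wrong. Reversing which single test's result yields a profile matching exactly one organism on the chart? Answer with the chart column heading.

X+V req.

As reported, no row in the chart matches all 8 reactions.
Reversing Nitrate → still no organism matches.
Reversing X+V req. (to -) → unique match: Kingella kingae.
Reversing Indole → still no organism matches.
Reversing Esculin → still no organism matches.
Reversing Catalase → still no organism matches.
Reversing DNase → still no organism matches.
Reversing ODC → still no organism matches.
Reversing Motility → still no organism matches.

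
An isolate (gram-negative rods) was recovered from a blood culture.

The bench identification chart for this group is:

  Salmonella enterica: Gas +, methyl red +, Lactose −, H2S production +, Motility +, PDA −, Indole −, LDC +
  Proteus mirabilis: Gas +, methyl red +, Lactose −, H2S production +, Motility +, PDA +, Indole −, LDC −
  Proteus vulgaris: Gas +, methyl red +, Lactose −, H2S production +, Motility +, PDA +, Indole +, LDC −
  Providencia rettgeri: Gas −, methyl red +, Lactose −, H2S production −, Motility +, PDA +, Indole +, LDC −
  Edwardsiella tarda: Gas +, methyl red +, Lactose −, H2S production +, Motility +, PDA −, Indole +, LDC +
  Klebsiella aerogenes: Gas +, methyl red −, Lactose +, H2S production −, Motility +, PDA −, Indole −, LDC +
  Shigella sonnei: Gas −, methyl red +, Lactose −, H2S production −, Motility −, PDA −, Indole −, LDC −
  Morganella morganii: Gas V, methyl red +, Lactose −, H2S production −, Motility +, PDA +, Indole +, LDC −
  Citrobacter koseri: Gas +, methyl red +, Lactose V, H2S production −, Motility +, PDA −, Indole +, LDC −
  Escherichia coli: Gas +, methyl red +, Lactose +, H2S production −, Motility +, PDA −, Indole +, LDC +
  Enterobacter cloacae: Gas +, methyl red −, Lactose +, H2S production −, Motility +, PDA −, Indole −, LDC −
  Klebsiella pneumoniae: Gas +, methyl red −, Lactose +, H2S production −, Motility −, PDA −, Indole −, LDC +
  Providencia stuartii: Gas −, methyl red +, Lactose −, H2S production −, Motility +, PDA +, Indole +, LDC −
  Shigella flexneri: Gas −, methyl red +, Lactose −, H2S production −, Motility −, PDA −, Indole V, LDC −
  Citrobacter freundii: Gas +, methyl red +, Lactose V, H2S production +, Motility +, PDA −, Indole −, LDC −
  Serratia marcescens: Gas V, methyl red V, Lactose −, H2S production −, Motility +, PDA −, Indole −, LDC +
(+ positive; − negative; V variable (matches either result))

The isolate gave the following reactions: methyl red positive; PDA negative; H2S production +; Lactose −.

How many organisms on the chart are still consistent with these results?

PDA −: excludes 5 organisms — 11 left.
Lactose −: excludes Klebsiella aerogenes, Escherichia coli, Enterobacter cloacae, Klebsiella pneumoniae — 7 left.
methyl red +: all 7 remaining candidates are consistent.
H2S production +: excludes Shigella sonnei, Citrobacter koseri, Shigella flexneri, Serratia marcescens — 3 left.
Still consistent: Citrobacter freundii, Edwardsiella tarda, Salmonella enterica.

3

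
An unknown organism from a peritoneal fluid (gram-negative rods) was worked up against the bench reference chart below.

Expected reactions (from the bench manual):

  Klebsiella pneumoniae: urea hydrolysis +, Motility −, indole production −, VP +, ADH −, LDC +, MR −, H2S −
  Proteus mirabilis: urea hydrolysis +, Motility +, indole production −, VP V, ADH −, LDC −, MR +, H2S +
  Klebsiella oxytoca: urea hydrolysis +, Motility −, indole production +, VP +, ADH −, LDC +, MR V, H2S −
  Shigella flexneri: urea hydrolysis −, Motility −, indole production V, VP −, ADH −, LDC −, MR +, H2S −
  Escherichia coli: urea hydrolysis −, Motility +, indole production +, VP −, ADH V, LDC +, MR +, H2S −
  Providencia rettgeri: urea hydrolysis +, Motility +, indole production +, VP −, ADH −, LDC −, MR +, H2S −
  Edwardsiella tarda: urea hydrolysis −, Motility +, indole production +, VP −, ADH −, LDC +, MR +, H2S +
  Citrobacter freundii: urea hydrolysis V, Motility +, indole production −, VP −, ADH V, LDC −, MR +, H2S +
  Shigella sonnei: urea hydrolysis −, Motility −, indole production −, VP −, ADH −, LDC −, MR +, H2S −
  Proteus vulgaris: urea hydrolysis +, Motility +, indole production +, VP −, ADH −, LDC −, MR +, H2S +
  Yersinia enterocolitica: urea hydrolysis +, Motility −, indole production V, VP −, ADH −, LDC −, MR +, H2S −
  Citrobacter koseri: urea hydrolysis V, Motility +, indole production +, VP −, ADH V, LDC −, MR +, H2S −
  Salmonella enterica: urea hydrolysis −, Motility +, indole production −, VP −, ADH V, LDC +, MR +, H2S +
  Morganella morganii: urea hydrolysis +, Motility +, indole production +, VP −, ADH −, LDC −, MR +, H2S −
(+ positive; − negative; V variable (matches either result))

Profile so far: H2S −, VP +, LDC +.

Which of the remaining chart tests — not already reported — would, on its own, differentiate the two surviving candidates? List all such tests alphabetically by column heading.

VP +: excludes 11 organisms — 3 left.
LDC +: excludes Proteus mirabilis — 2 left.
H2S −: all 2 remaining candidates are consistent.
Two candidates remain: Klebsiella oxytoca and Klebsiella pneumoniae.
  urea hydrolysis: + vs + — same for both, does not separate.
  Motility: − vs − — same for both, does not separate.
  indole production: Klebsiella oxytoca +, Klebsiella pneumoniae − — discriminates.
  ADH: − vs − — same for both, does not separate.
  MR: V vs − — variable for at least one, does not separate.

indole production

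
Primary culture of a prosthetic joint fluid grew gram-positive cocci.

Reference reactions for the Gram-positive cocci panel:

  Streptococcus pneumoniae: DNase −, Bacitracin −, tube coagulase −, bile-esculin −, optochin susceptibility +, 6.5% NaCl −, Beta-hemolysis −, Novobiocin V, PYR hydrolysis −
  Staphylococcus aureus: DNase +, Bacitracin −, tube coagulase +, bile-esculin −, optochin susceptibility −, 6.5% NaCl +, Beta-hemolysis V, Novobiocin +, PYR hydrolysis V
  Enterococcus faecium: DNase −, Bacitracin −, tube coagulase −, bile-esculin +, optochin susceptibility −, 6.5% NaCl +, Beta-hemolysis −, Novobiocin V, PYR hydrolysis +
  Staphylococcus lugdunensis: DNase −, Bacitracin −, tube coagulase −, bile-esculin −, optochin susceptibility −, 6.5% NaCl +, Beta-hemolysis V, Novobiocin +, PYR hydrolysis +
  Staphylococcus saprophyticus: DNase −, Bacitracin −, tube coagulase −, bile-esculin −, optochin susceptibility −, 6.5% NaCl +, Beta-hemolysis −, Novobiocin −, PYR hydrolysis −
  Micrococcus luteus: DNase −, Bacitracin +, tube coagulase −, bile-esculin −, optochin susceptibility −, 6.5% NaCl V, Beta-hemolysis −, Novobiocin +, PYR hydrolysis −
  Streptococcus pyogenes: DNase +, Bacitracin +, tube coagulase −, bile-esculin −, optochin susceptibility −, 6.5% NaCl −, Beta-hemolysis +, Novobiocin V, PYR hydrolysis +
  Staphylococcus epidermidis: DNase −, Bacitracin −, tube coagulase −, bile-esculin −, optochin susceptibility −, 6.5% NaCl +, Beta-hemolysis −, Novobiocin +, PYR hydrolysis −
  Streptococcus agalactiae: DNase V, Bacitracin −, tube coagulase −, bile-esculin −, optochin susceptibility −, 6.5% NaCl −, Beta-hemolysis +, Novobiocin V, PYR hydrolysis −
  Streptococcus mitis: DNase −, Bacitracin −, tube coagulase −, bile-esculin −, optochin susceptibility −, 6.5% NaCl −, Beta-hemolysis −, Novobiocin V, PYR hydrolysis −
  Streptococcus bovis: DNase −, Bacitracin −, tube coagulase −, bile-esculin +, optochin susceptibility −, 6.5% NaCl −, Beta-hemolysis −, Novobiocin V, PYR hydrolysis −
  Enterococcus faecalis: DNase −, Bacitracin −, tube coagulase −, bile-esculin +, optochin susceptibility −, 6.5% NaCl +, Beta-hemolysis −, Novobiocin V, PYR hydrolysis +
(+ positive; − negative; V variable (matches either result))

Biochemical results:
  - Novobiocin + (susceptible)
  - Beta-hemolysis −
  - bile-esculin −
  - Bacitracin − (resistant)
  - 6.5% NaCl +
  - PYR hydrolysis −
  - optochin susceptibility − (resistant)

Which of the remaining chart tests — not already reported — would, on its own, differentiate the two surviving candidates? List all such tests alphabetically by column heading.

DNase, tube coagulase

optochin susceptibility −: excludes Streptococcus pneumoniae — 11 left.
Bacitracin −: excludes Micrococcus luteus, Streptococcus pyogenes — 9 left.
bile-esculin −: excludes Enterococcus faecium, Streptococcus bovis, Enterococcus faecalis — 6 left.
PYR hydrolysis −: excludes Staphylococcus lugdunensis — 5 left.
Beta-hemolysis −: excludes Streptococcus agalactiae — 4 left.
6.5% NaCl +: excludes Streptococcus mitis — 3 left.
Novobiocin +: excludes Staphylococcus saprophyticus — 2 left.
Two candidates remain: Staphylococcus aureus and Staphylococcus epidermidis.
  DNase: Staphylococcus aureus +, Staphylococcus epidermidis − — discriminates.
  tube coagulase: Staphylococcus aureus +, Staphylococcus epidermidis − — discriminates.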